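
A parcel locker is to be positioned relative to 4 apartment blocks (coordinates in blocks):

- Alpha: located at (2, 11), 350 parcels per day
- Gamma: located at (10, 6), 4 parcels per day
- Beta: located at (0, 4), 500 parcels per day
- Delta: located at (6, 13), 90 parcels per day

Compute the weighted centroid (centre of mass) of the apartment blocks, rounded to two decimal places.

(1.36, 7.46)

The minimiser of Σwᵢ‖p−pᵢ‖² is the weighted centroid p* = (Σwᵢpᵢ)/(Σwᵢ).
Σwᵢ = 944.
Σwᵢxᵢ = 350·2 + 4·10 + 500·0 + 90·6 = 1280.
Σwᵢyᵢ = 350·11 + 4·6 + 500·4 + 90·13 = 7044.
x* = 1280/944 = 1.36, y* = 7044/944 = 7.46.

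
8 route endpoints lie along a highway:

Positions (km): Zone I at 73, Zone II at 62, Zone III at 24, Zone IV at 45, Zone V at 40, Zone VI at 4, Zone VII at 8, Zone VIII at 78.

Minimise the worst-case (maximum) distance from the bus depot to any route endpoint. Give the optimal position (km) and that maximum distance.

The 1-center on a line is the midpoint of the two extreme points: leftmost at 4, rightmost at 78.
Optimal location = (4 + 78)/2 = 41; maximum distance = (78 − 4)/2 = 37.

location 41, max distance 37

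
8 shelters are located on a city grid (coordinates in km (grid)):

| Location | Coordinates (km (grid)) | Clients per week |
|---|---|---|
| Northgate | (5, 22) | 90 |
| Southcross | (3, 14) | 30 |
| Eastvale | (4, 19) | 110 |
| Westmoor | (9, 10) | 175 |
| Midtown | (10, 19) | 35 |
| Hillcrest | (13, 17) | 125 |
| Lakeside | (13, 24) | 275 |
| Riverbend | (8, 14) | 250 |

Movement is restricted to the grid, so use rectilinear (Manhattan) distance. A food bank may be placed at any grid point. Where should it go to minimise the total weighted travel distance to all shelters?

Manhattan distance separates: Σwᵢ(|x−xᵢ|+|y−yᵢ|) = Σwᵢ|x−xᵢ| + Σwᵢ|y−yᵢ|, so x and y are optimised independently as 1-D weighted medians.
Total weight W = 1090; half = 545.
x-coordinate, sorted with cumulative weight:
  x=3 (Southcross, w=30) cum 30
  x=4 (Eastvale, w=110) cum 140
  x=5 (Northgate, w=90) cum 230
  x=8 (Riverbend, w=250) cum 480
  x=9 (Westmoor, w=175) cum 655  ← median
  x=10 (Midtown, w=35) cum 690
  x=13 (Hillcrest, w=125) cum 815
  x=13 (Lakeside, w=275) cum 1090
⇒ x* = 9
y-coordinate, sorted with cumulative weight:
  y=10 (Westmoor, w=175) cum 175
  y=14 (Southcross, w=30) cum 205
  y=14 (Riverbend, w=250) cum 455
  y=17 (Hillcrest, w=125) cum 580  ← median
  y=19 (Eastvale, w=110) cum 690
  y=19 (Midtown, w=35) cum 725
  y=22 (Northgate, w=90) cum 815
  y=24 (Lakeside, w=275) cum 1090
⇒ y* = 17

(9, 17)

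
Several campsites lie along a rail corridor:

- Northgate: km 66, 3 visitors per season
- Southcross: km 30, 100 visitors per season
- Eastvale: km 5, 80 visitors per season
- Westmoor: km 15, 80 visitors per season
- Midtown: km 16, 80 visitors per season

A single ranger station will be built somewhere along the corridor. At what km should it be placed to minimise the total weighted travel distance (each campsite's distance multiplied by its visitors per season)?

For a sum of weighted absolute distances on a line, the optimum is the weighted median (not the mean). Total weight W = 343; half-weight = 171.5.
Sort by position and accumulate weight:
  km 5 (Eastvale, w=80) → cum 80
  km 15 (Westmoor, w=80) → cum 160
  km 16 (Midtown, w=80) → cum 240  ≥ 171.5 → median here
  km 30 (Southcross, w=100) → cum 340
  km 66 (Northgate, w=3) → cum 343
Optimal location: km 16.

x = 16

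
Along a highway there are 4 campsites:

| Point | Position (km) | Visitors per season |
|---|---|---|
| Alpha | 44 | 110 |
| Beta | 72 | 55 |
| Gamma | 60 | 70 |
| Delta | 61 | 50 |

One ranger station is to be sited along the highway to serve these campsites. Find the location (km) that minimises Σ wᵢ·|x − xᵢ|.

x = 60

For a sum of weighted absolute distances on a line, the optimum is the weighted median (not the mean). Total weight W = 285; half-weight = 142.5.
Sort by position and accumulate weight:
  km 44 (Alpha, w=110) → cum 110
  km 60 (Gamma, w=70) → cum 180  ≥ 142.5 → median here
  km 61 (Delta, w=50) → cum 230
  km 72 (Beta, w=55) → cum 285
Optimal location: km 60.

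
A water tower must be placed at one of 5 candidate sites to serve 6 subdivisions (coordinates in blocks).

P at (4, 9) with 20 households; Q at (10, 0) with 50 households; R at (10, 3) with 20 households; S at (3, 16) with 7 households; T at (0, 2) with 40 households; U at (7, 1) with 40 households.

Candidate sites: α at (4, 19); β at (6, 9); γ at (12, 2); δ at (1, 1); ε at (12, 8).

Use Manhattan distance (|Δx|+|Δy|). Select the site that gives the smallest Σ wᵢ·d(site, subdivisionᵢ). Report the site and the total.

Total weighted distance at each candidate:
  α (4, 19): total = 3598
  β (6, 9): total = 1840
  γ (12, 2): total = 1441
  δ (1, 1): total = 1379
  ε (12, 8): total = 2139
Minimum is at δ with total 1379 blocks.

δ, total 1379 blocks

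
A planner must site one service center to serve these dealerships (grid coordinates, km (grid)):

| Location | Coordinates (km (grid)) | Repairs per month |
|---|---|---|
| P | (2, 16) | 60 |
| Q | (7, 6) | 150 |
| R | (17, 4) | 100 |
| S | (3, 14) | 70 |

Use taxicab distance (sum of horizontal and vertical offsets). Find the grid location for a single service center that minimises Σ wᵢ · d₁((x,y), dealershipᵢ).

(7, 6)

Manhattan distance separates: Σwᵢ(|x−xᵢ|+|y−yᵢ|) = Σwᵢ|x−xᵢ| + Σwᵢ|y−yᵢ|, so x and y are optimised independently as 1-D weighted medians.
Total weight W = 380; half = 190.
x-coordinate, sorted with cumulative weight:
  x=2 (P, w=60) cum 60
  x=3 (S, w=70) cum 130
  x=7 (Q, w=150) cum 280  ← median
  x=17 (R, w=100) cum 380
⇒ x* = 7
y-coordinate, sorted with cumulative weight:
  y=4 (R, w=100) cum 100
  y=6 (Q, w=150) cum 250  ← median
  y=14 (S, w=70) cum 320
  y=16 (P, w=60) cum 380
⇒ y* = 6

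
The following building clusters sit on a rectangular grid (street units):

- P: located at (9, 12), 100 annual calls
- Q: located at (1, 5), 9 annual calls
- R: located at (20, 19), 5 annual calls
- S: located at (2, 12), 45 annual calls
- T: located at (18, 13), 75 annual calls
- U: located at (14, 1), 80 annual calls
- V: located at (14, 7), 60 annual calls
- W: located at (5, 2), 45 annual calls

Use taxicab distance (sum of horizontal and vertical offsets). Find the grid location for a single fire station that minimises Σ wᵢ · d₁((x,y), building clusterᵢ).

Manhattan distance separates: Σwᵢ(|x−xᵢ|+|y−yᵢ|) = Σwᵢ|x−xᵢ| + Σwᵢ|y−yᵢ|, so x and y are optimised independently as 1-D weighted medians.
Total weight W = 419; half = 209.5.
x-coordinate, sorted with cumulative weight:
  x=1 (Q, w=9) cum 9
  x=2 (S, w=45) cum 54
  x=5 (W, w=45) cum 99
  x=9 (P, w=100) cum 199
  x=14 (U, w=80) cum 279  ← median
  x=14 (V, w=60) cum 339
  x=18 (T, w=75) cum 414
  x=20 (R, w=5) cum 419
⇒ x* = 14
y-coordinate, sorted with cumulative weight:
  y=1 (U, w=80) cum 80
  y=2 (W, w=45) cum 125
  y=5 (Q, w=9) cum 134
  y=7 (V, w=60) cum 194
  y=12 (P, w=100) cum 294  ← median
  y=12 (S, w=45) cum 339
  y=13 (T, w=75) cum 414
  y=19 (R, w=5) cum 419
⇒ y* = 12

(14, 12)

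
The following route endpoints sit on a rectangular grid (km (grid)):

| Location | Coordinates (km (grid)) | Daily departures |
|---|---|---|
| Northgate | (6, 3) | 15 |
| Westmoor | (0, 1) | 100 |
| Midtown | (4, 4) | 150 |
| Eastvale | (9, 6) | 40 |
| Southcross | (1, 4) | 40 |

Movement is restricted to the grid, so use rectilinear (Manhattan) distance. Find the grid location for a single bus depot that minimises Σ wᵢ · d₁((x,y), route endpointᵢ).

(4, 4)

Manhattan distance separates: Σwᵢ(|x−xᵢ|+|y−yᵢ|) = Σwᵢ|x−xᵢ| + Σwᵢ|y−yᵢ|, so x and y are optimised independently as 1-D weighted medians.
Total weight W = 345; half = 172.5.
x-coordinate, sorted with cumulative weight:
  x=0 (Westmoor, w=100) cum 100
  x=1 (Southcross, w=40) cum 140
  x=4 (Midtown, w=150) cum 290  ← median
  x=6 (Northgate, w=15) cum 305
  x=9 (Eastvale, w=40) cum 345
⇒ x* = 4
y-coordinate, sorted with cumulative weight:
  y=1 (Westmoor, w=100) cum 100
  y=3 (Northgate, w=15) cum 115
  y=4 (Midtown, w=150) cum 265  ← median
  y=4 (Southcross, w=40) cum 305
  y=6 (Eastvale, w=40) cum 345
⇒ y* = 4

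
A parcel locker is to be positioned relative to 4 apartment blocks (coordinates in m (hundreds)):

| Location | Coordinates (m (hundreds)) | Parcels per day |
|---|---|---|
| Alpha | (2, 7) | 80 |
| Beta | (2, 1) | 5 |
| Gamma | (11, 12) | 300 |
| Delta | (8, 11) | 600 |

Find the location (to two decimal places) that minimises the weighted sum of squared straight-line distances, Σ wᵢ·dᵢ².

(8.40, 10.93)

The minimiser of Σwᵢ‖p−pᵢ‖² is the weighted centroid p* = (Σwᵢpᵢ)/(Σwᵢ).
Σwᵢ = 985.
Σwᵢxᵢ = 80·2 + 5·2 + 300·11 + 600·8 = 8270.
Σwᵢyᵢ = 80·7 + 5·1 + 300·12 + 600·11 = 10765.
x* = 8270/985 = 8.40, y* = 10765/985 = 10.93.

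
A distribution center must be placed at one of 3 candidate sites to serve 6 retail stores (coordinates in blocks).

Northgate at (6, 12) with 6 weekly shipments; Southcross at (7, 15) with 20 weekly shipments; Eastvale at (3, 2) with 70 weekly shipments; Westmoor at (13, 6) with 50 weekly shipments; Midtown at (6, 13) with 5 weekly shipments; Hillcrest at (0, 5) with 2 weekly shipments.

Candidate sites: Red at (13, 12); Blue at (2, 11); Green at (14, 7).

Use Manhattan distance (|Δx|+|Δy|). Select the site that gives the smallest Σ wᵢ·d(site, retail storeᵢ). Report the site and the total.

Green, total 1700 blocks

Total weighted distance at each candidate:
  Red (13, 12): total = 2002
  Blue (2, 11): total = 1756
  Green (14, 7): total = 1700
Minimum is at Green with total 1700 blocks.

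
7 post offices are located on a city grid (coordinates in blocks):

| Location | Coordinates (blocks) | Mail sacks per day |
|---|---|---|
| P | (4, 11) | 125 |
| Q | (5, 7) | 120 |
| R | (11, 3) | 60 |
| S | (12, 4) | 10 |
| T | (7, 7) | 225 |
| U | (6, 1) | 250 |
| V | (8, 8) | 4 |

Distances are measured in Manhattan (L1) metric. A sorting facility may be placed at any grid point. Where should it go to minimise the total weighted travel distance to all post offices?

Manhattan distance separates: Σwᵢ(|x−xᵢ|+|y−yᵢ|) = Σwᵢ|x−xᵢ| + Σwᵢ|y−yᵢ|, so x and y are optimised independently as 1-D weighted medians.
Total weight W = 794; half = 397.
x-coordinate, sorted with cumulative weight:
  x=4 (P, w=125) cum 125
  x=5 (Q, w=120) cum 245
  x=6 (U, w=250) cum 495  ← median
  x=7 (T, w=225) cum 720
  x=8 (V, w=4) cum 724
  x=11 (R, w=60) cum 784
  x=12 (S, w=10) cum 794
⇒ x* = 6
y-coordinate, sorted with cumulative weight:
  y=1 (U, w=250) cum 250
  y=3 (R, w=60) cum 310
  y=4 (S, w=10) cum 320
  y=7 (Q, w=120) cum 440  ← median
  y=7 (T, w=225) cum 665
  y=8 (V, w=4) cum 669
  y=11 (P, w=125) cum 794
⇒ y* = 7

(6, 7)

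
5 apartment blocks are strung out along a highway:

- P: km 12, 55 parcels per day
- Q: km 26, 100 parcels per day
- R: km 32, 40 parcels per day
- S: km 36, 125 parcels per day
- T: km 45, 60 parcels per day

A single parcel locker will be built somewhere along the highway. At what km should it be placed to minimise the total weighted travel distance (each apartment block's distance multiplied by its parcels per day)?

For a sum of weighted absolute distances on a line, the optimum is the weighted median (not the mean). Total weight W = 380; half-weight = 190.
Sort by position and accumulate weight:
  km 12 (P, w=55) → cum 55
  km 26 (Q, w=100) → cum 155
  km 32 (R, w=40) → cum 195  ≥ 190 → median here
  km 36 (S, w=125) → cum 320
  km 45 (T, w=60) → cum 380
Optimal location: km 32.

x = 32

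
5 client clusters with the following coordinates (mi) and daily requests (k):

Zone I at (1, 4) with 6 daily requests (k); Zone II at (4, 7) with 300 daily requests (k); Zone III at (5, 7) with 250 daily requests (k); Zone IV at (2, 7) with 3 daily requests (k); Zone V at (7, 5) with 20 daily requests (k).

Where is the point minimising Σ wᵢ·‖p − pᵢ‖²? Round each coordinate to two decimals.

The minimiser of Σwᵢ‖p−pᵢ‖² is the weighted centroid p* = (Σwᵢpᵢ)/(Σwᵢ).
Σwᵢ = 579.
Σwᵢxᵢ = 6·1 + 300·4 + 250·5 + 3·2 + 20·7 = 2602.
Σwᵢyᵢ = 6·4 + 300·7 + 250·7 + 3·7 + 20·5 = 3995.
x* = 2602/579 = 4.49, y* = 3995/579 = 6.90.

(4.49, 6.90)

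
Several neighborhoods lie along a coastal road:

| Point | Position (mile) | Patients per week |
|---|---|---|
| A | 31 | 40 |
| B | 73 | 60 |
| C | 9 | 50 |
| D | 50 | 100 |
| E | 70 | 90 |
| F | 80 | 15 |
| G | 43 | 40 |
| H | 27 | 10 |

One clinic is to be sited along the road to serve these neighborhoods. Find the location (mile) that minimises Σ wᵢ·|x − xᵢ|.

For a sum of weighted absolute distances on a line, the optimum is the weighted median (not the mean). Total weight W = 405; half-weight = 202.5.
Sort by position and accumulate weight:
  mile 9 (C, w=50) → cum 50
  mile 27 (H, w=10) → cum 60
  mile 31 (A, w=40) → cum 100
  mile 43 (G, w=40) → cum 140
  mile 50 (D, w=100) → cum 240  ≥ 202.5 → median here
  mile 70 (E, w=90) → cum 330
  mile 73 (B, w=60) → cum 390
  mile 80 (F, w=15) → cum 405
Optimal location: mile 50.

x = 50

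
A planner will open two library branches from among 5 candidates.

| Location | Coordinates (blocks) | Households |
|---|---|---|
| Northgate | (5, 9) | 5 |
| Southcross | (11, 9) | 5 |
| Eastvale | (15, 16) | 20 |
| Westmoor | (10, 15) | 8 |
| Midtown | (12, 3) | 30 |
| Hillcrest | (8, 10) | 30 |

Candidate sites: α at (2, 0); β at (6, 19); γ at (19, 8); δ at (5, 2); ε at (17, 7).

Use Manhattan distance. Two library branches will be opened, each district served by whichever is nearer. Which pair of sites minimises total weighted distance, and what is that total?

Evaluate every pair (each demand assigned to the nearer of the two):
  {β, δ}: total = 974
  {β, ε}: total = 979
  {δ, ε}: total = 985
  {γ, δ}: total = 1018
  {α, ε}: total = 1070
  {γ, ε}: total = 1080
  {β, γ}: total = 1094
  {α, β}: total = 1154
  {α, γ}: total = 1223
  {α, δ}: total = 1294
Best pair: {β, δ} with total 974.

{β, δ}, total 974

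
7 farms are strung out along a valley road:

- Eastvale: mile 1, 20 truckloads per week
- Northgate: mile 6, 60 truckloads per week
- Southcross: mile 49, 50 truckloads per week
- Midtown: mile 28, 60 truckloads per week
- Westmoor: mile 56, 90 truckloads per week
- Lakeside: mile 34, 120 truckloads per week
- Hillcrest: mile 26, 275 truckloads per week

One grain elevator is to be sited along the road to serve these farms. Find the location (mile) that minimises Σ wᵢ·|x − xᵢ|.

x = 26

For a sum of weighted absolute distances on a line, the optimum is the weighted median (not the mean). Total weight W = 675; half-weight = 337.5.
Sort by position and accumulate weight:
  mile 1 (Eastvale, w=20) → cum 20
  mile 6 (Northgate, w=60) → cum 80
  mile 26 (Hillcrest, w=275) → cum 355  ≥ 337.5 → median here
  mile 28 (Midtown, w=60) → cum 415
  mile 34 (Lakeside, w=120) → cum 535
  mile 49 (Southcross, w=50) → cum 585
  mile 56 (Westmoor, w=90) → cum 675
Optimal location: mile 26.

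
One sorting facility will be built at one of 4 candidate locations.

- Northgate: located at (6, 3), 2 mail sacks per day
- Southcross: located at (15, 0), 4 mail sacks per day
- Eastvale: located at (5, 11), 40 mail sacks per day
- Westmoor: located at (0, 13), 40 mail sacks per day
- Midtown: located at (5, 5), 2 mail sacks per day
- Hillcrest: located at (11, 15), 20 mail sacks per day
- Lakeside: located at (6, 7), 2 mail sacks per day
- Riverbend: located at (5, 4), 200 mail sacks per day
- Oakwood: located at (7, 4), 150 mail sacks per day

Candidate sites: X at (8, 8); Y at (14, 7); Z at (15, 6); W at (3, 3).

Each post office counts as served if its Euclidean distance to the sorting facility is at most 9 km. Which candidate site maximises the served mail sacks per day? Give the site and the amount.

Coverage radius r = 9 km; a point is covered iff (Δx)²+(Δy)² ≤ 9² = 81.
  X (8, 8): covers {Northgate, Eastvale, Midtown, Hillcrest, Lakeside, Riverbend, Oakwood} → 416
  Y (14, 7): covers {Northgate, Southcross, Hillcrest, Lakeside, Oakwood} → 178
  Z (15, 6): covers {Southcross, Oakwood} → 154
  W (3, 3): covers {Northgate, Eastvale, Midtown, Lakeside, Riverbend, Oakwood} → 396
Maximum coverage at X: 416 mail sacks per day.

X, covering 416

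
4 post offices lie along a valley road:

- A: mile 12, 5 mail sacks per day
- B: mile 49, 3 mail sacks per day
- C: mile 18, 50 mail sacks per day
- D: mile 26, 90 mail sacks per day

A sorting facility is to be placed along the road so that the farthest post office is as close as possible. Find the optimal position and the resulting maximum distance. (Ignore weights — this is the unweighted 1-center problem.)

The 1-center on a line is the midpoint of the two extreme points: leftmost at 12, rightmost at 49.
Optimal location = (12 + 49)/2 = 30.5; maximum distance = (49 − 12)/2 = 18.5.

location 30.5, max distance 18.5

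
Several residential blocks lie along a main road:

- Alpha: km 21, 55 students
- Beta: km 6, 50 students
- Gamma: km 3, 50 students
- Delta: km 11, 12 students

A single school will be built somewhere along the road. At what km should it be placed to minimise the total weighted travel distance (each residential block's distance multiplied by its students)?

x = 6

For a sum of weighted absolute distances on a line, the optimum is the weighted median (not the mean). Total weight W = 167; half-weight = 83.5.
Sort by position and accumulate weight:
  km 3 (Gamma, w=50) → cum 50
  km 6 (Beta, w=50) → cum 100  ≥ 83.5 → median here
  km 11 (Delta, w=12) → cum 112
  km 21 (Alpha, w=55) → cum 167
Optimal location: km 6.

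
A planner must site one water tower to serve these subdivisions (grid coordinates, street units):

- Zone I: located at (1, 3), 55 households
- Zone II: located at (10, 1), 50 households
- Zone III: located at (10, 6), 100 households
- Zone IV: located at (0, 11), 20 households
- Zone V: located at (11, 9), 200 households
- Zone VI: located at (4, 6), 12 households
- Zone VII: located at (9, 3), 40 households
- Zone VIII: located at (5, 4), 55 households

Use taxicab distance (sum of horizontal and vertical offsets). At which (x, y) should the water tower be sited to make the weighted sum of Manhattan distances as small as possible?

Manhattan distance separates: Σwᵢ(|x−xᵢ|+|y−yᵢ|) = Σwᵢ|x−xᵢ| + Σwᵢ|y−yᵢ|, so x and y are optimised independently as 1-D weighted medians.
Total weight W = 532; half = 266.
x-coordinate, sorted with cumulative weight:
  x=0 (Zone IV, w=20) cum 20
  x=1 (Zone I, w=55) cum 75
  x=4 (Zone VI, w=12) cum 87
  x=5 (Zone VIII, w=55) cum 142
  x=9 (Zone VII, w=40) cum 182
  x=10 (Zone II, w=50) cum 232
  x=10 (Zone III, w=100) cum 332  ← median
  x=11 (Zone V, w=200) cum 532
⇒ x* = 10
y-coordinate, sorted with cumulative weight:
  y=1 (Zone II, w=50) cum 50
  y=3 (Zone I, w=55) cum 105
  y=3 (Zone VII, w=40) cum 145
  y=4 (Zone VIII, w=55) cum 200
  y=6 (Zone III, w=100) cum 300  ← median
  y=6 (Zone VI, w=12) cum 312
  y=9 (Zone V, w=200) cum 512
  y=11 (Zone IV, w=20) cum 532
⇒ y* = 6

(10, 6)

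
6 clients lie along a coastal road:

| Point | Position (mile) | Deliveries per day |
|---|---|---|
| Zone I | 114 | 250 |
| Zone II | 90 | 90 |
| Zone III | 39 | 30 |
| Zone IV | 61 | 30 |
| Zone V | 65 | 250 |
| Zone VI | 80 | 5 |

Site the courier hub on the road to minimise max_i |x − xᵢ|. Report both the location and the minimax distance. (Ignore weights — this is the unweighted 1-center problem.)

location 76.5, max distance 37.5

The 1-center on a line is the midpoint of the two extreme points: leftmost at 39, rightmost at 114.
Optimal location = (39 + 114)/2 = 76.5; maximum distance = (114 − 39)/2 = 37.5.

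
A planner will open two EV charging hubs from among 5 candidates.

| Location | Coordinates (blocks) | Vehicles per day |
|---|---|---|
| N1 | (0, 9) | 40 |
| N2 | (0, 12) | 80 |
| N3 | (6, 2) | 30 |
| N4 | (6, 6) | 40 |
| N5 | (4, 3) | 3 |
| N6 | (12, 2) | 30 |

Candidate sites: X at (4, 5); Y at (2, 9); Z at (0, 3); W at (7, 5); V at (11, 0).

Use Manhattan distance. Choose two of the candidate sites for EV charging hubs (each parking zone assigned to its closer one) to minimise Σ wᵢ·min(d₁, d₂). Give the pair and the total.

{Y, W}, total 935

Evaluate every pair (each demand assigned to the nearer of the two):
  {Y, W}: total = 935
  {Y, V}: total = 1084
  {X, Y}: total = 1086
  {Y, Z}: total = 1372
  {Z, W}: total = 1412
  {X, Z}: total = 1566
  {X, V}: total = 1566
  {Z, V}: total = 1632
  {X, W}: total = 1646
  {W, V}: total = 1865
Best pair: {Y, W} with total 935.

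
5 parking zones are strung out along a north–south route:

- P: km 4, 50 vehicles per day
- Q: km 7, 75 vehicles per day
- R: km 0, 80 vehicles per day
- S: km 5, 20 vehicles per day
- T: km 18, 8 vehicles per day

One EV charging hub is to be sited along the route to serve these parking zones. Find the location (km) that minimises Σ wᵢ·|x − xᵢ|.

For a sum of weighted absolute distances on a line, the optimum is the weighted median (not the mean). Total weight W = 233; half-weight = 116.5.
Sort by position and accumulate weight:
  km 0 (R, w=80) → cum 80
  km 4 (P, w=50) → cum 130  ≥ 116.5 → median here
  km 5 (S, w=20) → cum 150
  km 7 (Q, w=75) → cum 225
  km 18 (T, w=8) → cum 233
Optimal location: km 4.

x = 4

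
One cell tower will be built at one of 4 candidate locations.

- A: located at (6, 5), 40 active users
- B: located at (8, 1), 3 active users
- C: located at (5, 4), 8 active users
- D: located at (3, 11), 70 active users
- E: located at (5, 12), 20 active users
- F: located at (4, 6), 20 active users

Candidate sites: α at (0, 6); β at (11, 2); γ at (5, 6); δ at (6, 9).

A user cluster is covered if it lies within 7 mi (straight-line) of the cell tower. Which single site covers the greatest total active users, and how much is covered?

Coverage radius r = 7 mi; a point is covered iff (Δx)²+(Δy)² ≤ 7² = 49.
  α (0, 6): covers {A, C, D, F} → 138
  β (11, 2): covers {A, B, C} → 51
  γ (5, 6): covers {A, B, C, D, E, F} → 161
  δ (6, 9): covers {A, C, D, E, F} → 158
Maximum coverage at γ: 161 active users.

γ, covering 161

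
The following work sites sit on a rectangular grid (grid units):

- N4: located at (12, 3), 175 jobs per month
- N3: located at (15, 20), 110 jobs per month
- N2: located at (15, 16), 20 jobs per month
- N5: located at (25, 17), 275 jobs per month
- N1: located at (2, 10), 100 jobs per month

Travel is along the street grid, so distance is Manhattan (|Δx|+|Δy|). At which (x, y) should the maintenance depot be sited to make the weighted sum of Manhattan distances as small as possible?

Manhattan distance separates: Σwᵢ(|x−xᵢ|+|y−yᵢ|) = Σwᵢ|x−xᵢ| + Σwᵢ|y−yᵢ|, so x and y are optimised independently as 1-D weighted medians.
Total weight W = 680; half = 340.
x-coordinate, sorted with cumulative weight:
  x=2 (N1, w=100) cum 100
  x=12 (N4, w=175) cum 275
  x=15 (N3, w=110) cum 385  ← median
  x=15 (N2, w=20) cum 405
  x=25 (N5, w=275) cum 680
⇒ x* = 15
y-coordinate, sorted with cumulative weight:
  y=3 (N4, w=175) cum 175
  y=10 (N1, w=100) cum 275
  y=16 (N2, w=20) cum 295
  y=17 (N5, w=275) cum 570  ← median
  y=20 (N3, w=110) cum 680
⇒ y* = 17

(15, 17)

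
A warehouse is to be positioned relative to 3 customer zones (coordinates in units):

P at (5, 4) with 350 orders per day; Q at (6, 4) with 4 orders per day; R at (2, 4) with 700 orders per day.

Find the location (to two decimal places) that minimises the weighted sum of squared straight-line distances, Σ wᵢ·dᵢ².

(3.01, 4.00)

The minimiser of Σwᵢ‖p−pᵢ‖² is the weighted centroid p* = (Σwᵢpᵢ)/(Σwᵢ).
Σwᵢ = 1054.
Σwᵢxᵢ = 350·5 + 4·6 + 700·2 = 3174.
Σwᵢyᵢ = 350·4 + 4·4 + 700·4 = 4216.
x* = 3174/1054 = 3.01, y* = 4216/1054 = 4.00.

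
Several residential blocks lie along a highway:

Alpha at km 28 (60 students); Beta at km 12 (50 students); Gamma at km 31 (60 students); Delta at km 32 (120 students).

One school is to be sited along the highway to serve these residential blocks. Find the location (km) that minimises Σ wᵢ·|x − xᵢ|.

x = 31

For a sum of weighted absolute distances on a line, the optimum is the weighted median (not the mean). Total weight W = 290; half-weight = 145.
Sort by position and accumulate weight:
  km 12 (Beta, w=50) → cum 50
  km 28 (Alpha, w=60) → cum 110
  km 31 (Gamma, w=60) → cum 170  ≥ 145 → median here
  km 32 (Delta, w=120) → cum 290
Optimal location: km 31.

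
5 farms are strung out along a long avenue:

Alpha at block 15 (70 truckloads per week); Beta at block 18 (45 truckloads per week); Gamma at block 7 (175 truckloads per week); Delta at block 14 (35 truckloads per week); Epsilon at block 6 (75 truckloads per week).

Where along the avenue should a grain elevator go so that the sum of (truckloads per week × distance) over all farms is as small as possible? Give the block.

x = 7

For a sum of weighted absolute distances on a line, the optimum is the weighted median (not the mean). Total weight W = 400; half-weight = 200.
Sort by position and accumulate weight:
  block 6 (Epsilon, w=75) → cum 75
  block 7 (Gamma, w=175) → cum 250  ≥ 200 → median here
  block 14 (Delta, w=35) → cum 285
  block 15 (Alpha, w=70) → cum 355
  block 18 (Beta, w=45) → cum 400
Optimal location: block 7.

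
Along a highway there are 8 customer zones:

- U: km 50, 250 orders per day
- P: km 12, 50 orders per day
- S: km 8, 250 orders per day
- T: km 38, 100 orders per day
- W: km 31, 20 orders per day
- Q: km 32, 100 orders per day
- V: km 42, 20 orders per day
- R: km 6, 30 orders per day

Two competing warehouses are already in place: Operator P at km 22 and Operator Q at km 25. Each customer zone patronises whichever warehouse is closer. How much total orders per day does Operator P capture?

The indifferent point is the midpoint (22+25)/2 = 23.5; customer zones left of it (closer to Operator P at 22) go to Operator P, those right go to Operator Q.
  R at 6 (w=30) → Operator P
  S at 8 (w=250) → Operator P
  P at 12 (w=50) → Operator P
  W at 31 (w=20) → Operator Q
  Q at 32 (w=100) → Operator Q
  T at 38 (w=100) → Operator Q
  V at 42 (w=20) → Operator Q
  U at 50 (w=250) → Operator Q
Operator P captures 330; Operator Q captures 490.

330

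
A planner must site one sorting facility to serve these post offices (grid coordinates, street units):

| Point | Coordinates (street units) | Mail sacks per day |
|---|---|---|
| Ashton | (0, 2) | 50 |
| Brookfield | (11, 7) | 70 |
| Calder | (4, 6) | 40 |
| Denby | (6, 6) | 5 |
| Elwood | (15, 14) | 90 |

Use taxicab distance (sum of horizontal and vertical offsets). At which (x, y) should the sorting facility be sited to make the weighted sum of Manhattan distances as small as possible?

Manhattan distance separates: Σwᵢ(|x−xᵢ|+|y−yᵢ|) = Σwᵢ|x−xᵢ| + Σwᵢ|y−yᵢ|, so x and y are optimised independently as 1-D weighted medians.
Total weight W = 255; half = 127.5.
x-coordinate, sorted with cumulative weight:
  x=0 (Ashton, w=50) cum 50
  x=4 (Calder, w=40) cum 90
  x=6 (Denby, w=5) cum 95
  x=11 (Brookfield, w=70) cum 165  ← median
  x=15 (Elwood, w=90) cum 255
⇒ x* = 11
y-coordinate, sorted with cumulative weight:
  y=2 (Ashton, w=50) cum 50
  y=6 (Calder, w=40) cum 90
  y=6 (Denby, w=5) cum 95
  y=7 (Brookfield, w=70) cum 165  ← median
  y=14 (Elwood, w=90) cum 255
⇒ y* = 7

(11, 7)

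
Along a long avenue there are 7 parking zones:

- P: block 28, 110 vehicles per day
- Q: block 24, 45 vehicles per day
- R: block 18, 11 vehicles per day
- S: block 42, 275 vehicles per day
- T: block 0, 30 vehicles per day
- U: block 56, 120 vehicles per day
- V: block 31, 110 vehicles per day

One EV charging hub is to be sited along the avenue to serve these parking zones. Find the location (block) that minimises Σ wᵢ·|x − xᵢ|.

For a sum of weighted absolute distances on a line, the optimum is the weighted median (not the mean). Total weight W = 701; half-weight = 350.5.
Sort by position and accumulate weight:
  block 0 (T, w=30) → cum 30
  block 18 (R, w=11) → cum 41
  block 24 (Q, w=45) → cum 86
  block 28 (P, w=110) → cum 196
  block 31 (V, w=110) → cum 306
  block 42 (S, w=275) → cum 581  ≥ 350.5 → median here
  block 56 (U, w=120) → cum 701
Optimal location: block 42.

x = 42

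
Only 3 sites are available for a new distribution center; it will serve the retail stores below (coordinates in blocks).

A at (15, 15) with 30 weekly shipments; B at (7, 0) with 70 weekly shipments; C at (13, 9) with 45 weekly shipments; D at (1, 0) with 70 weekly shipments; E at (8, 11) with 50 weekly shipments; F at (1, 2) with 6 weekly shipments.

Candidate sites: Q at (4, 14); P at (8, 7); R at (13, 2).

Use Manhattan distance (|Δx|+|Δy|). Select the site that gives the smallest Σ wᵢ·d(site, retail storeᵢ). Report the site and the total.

P, total 2577 blocks

Total weighted distance at each candidate:
  Q (4, 14): total = 3810
  P (8, 7): total = 2577
  R (13, 2): total = 3077
Minimum is at P with total 2577 blocks.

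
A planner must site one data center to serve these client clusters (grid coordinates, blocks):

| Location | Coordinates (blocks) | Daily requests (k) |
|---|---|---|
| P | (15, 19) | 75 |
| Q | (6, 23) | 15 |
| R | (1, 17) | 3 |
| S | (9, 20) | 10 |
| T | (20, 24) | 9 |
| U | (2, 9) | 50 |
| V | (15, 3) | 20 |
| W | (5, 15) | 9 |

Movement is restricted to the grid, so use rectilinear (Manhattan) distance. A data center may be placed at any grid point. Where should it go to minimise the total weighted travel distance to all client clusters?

Manhattan distance separates: Σwᵢ(|x−xᵢ|+|y−yᵢ|) = Σwᵢ|x−xᵢ| + Σwᵢ|y−yᵢ|, so x and y are optimised independently as 1-D weighted medians.
Total weight W = 191; half = 95.5.
x-coordinate, sorted with cumulative weight:
  x=1 (R, w=3) cum 3
  x=2 (U, w=50) cum 53
  x=5 (W, w=9) cum 62
  x=6 (Q, w=15) cum 77
  x=9 (S, w=10) cum 87
  x=15 (P, w=75) cum 162  ← median
  x=15 (V, w=20) cum 182
  x=20 (T, w=9) cum 191
⇒ x* = 15
y-coordinate, sorted with cumulative weight:
  y=3 (V, w=20) cum 20
  y=9 (U, w=50) cum 70
  y=15 (W, w=9) cum 79
  y=17 (R, w=3) cum 82
  y=19 (P, w=75) cum 157  ← median
  y=20 (S, w=10) cum 167
  y=23 (Q, w=15) cum 182
  y=24 (T, w=9) cum 191
⇒ y* = 19

(15, 19)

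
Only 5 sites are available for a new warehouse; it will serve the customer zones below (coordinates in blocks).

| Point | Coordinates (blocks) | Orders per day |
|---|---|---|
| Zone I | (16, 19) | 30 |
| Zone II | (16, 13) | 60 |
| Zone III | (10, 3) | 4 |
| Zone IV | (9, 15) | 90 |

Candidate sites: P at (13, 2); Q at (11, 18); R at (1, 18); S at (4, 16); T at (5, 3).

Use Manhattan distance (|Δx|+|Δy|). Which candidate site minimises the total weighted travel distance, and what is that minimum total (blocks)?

Total weighted distance at each candidate:
  P (13, 2): total = 2986
  Q (11, 18): total = 1294
  R (1, 18): total = 2766
  S (4, 16): total = 1966
  T (5, 3): total = 3530
Minimum is at Q with total 1294 blocks.

Q, total 1294 blocks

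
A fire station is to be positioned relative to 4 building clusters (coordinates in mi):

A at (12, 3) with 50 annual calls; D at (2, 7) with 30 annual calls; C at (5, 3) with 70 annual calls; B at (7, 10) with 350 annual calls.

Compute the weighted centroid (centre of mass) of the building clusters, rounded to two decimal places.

(6.92, 8.14)

The minimiser of Σwᵢ‖p−pᵢ‖² is the weighted centroid p* = (Σwᵢpᵢ)/(Σwᵢ).
Σwᵢ = 500.
Σwᵢxᵢ = 50·12 + 30·2 + 70·5 + 350·7 = 3460.
Σwᵢyᵢ = 50·3 + 30·7 + 70·3 + 350·10 = 4070.
x* = 3460/500 = 6.92, y* = 4070/500 = 8.14.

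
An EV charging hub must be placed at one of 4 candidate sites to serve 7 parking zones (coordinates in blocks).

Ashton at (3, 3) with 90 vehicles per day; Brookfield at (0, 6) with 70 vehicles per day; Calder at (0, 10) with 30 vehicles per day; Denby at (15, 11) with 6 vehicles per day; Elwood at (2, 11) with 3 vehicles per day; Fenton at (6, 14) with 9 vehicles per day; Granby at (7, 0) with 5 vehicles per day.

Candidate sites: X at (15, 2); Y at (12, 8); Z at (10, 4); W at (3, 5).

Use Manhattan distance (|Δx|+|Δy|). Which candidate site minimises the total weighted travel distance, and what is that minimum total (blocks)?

W, total 982 blocks

Total weighted distance at each candidate:
  X (15, 2): total = 3549
  Y (12, 8): total = 2908
  Z (10, 4): total = 2318
  W (3, 5): total = 982
Minimum is at W with total 982 blocks.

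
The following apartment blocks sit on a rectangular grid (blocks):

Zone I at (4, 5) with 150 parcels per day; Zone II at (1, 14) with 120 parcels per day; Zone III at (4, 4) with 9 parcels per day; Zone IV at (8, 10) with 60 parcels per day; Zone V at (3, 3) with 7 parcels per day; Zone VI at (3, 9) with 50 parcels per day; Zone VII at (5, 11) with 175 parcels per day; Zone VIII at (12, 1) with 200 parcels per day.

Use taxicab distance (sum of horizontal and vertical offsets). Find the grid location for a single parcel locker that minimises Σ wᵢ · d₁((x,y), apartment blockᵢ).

(5, 9)

Manhattan distance separates: Σwᵢ(|x−xᵢ|+|y−yᵢ|) = Σwᵢ|x−xᵢ| + Σwᵢ|y−yᵢ|, so x and y are optimised independently as 1-D weighted medians.
Total weight W = 771; half = 385.5.
x-coordinate, sorted with cumulative weight:
  x=1 (Zone II, w=120) cum 120
  x=3 (Zone V, w=7) cum 127
  x=3 (Zone VI, w=50) cum 177
  x=4 (Zone I, w=150) cum 327
  x=4 (Zone III, w=9) cum 336
  x=5 (Zone VII, w=175) cum 511  ← median
  x=8 (Zone IV, w=60) cum 571
  x=12 (Zone VIII, w=200) cum 771
⇒ x* = 5
y-coordinate, sorted with cumulative weight:
  y=1 (Zone VIII, w=200) cum 200
  y=3 (Zone V, w=7) cum 207
  y=4 (Zone III, w=9) cum 216
  y=5 (Zone I, w=150) cum 366
  y=9 (Zone VI, w=50) cum 416  ← median
  y=10 (Zone IV, w=60) cum 476
  y=11 (Zone VII, w=175) cum 651
  y=14 (Zone II, w=120) cum 771
⇒ y* = 9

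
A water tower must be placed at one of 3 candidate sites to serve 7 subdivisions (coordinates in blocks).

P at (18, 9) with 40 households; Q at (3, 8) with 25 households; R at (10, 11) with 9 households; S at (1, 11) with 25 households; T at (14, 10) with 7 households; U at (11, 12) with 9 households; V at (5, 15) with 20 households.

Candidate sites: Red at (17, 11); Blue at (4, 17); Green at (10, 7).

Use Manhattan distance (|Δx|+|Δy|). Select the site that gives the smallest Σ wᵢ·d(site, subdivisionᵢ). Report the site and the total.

Total weighted distance at each candidate:
  Red (17, 11): total = 1419
  Blue (4, 17): total = 1750
  Green (10, 7): total = 1324
Minimum is at Green with total 1324 blocks.

Green, total 1324 blocks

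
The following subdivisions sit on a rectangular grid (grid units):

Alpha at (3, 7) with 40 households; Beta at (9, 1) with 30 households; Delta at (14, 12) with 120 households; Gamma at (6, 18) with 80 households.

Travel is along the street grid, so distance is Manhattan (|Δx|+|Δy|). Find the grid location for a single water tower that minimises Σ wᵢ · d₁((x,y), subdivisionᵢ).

Manhattan distance separates: Σwᵢ(|x−xᵢ|+|y−yᵢ|) = Σwᵢ|x−xᵢ| + Σwᵢ|y−yᵢ|, so x and y are optimised independently as 1-D weighted medians.
Total weight W = 270; half = 135.
x-coordinate, sorted with cumulative weight:
  x=3 (Alpha, w=40) cum 40
  x=6 (Gamma, w=80) cum 120
  x=9 (Beta, w=30) cum 150  ← median
  x=14 (Delta, w=120) cum 270
⇒ x* = 9
y-coordinate, sorted with cumulative weight:
  y=1 (Beta, w=30) cum 30
  y=7 (Alpha, w=40) cum 70
  y=12 (Delta, w=120) cum 190  ← median
  y=18 (Gamma, w=80) cum 270
⇒ y* = 12

(9, 12)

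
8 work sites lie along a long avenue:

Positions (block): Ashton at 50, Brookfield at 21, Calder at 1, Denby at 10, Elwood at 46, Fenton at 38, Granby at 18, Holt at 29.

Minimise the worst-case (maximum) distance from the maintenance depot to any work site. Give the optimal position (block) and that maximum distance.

location 25.5, max distance 24.5

The 1-center on a line is the midpoint of the two extreme points: leftmost at 1, rightmost at 50.
Optimal location = (1 + 50)/2 = 25.5; maximum distance = (50 − 1)/2 = 24.5.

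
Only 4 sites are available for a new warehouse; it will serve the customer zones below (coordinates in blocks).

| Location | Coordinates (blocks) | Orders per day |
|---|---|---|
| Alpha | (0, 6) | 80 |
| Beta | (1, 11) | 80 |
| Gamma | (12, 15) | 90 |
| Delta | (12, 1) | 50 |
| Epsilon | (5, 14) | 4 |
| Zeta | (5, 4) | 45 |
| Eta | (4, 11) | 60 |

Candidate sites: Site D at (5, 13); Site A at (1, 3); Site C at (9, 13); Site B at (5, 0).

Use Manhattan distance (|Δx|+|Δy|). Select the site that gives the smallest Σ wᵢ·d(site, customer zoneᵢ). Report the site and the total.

Site D, total 3789 blocks

Total weighted distance at each candidate:
  Site D (5, 13): total = 3789
  Site A (1, 3): total = 4625
  Site C (9, 13): total = 4305
  Site B (5, 0): total = 5416
Minimum is at Site D with total 3789 blocks.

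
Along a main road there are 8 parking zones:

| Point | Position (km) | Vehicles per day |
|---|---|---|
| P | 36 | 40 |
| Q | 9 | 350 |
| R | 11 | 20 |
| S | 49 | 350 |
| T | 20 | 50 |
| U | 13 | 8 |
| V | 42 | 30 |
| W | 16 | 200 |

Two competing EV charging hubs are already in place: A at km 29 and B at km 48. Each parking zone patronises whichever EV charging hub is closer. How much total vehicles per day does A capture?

The indifferent point is the midpoint (29+48)/2 = 38.5; parking zones left of it (closer to A at 29) go to A, those right go to B.
  Q at 9 (w=350) → A
  R at 11 (w=20) → A
  U at 13 (w=8) → A
  W at 16 (w=200) → A
  T at 20 (w=50) → A
  P at 36 (w=40) → A
  V at 42 (w=30) → B
  S at 49 (w=350) → B
A captures 668; B captures 380.

668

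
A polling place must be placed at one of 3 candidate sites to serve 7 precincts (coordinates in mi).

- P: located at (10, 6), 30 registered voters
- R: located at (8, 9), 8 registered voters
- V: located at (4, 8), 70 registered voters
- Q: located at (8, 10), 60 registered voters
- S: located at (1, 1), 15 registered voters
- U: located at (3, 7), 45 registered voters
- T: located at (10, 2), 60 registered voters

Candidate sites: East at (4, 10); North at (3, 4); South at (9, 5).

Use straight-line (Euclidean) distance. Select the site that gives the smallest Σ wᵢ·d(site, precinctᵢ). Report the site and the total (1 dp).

Total weighted distance at each candidate:
  East (4, 10): total = 1513.9
  North (3, 4): total = 1658.1
  South (9, 5): total = 1398.0
Minimum is at South with total 1398.0 mi.

South, total 1398.0 mi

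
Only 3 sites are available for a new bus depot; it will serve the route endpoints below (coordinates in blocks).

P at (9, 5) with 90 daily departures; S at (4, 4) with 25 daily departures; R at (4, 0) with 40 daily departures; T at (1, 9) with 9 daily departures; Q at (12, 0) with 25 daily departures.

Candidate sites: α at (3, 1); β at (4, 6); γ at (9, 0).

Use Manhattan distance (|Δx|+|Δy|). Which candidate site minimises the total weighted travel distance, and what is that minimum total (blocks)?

γ, total 1103 blocks

Total weighted distance at each candidate:
  α (3, 1): total = 1420
  β (4, 6): total = 1234
  γ (9, 0): total = 1103
Minimum is at γ with total 1103 blocks.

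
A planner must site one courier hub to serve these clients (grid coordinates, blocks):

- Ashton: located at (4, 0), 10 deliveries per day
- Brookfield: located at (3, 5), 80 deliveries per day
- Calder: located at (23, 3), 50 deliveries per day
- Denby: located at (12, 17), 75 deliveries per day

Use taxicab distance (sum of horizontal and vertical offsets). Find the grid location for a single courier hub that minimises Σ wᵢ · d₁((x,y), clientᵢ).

Manhattan distance separates: Σwᵢ(|x−xᵢ|+|y−yᵢ|) = Σwᵢ|x−xᵢ| + Σwᵢ|y−yᵢ|, so x and y are optimised independently as 1-D weighted medians.
Total weight W = 215; half = 107.5.
x-coordinate, sorted with cumulative weight:
  x=3 (Brookfield, w=80) cum 80
  x=4 (Ashton, w=10) cum 90
  x=12 (Denby, w=75) cum 165  ← median
  x=23 (Calder, w=50) cum 215
⇒ x* = 12
y-coordinate, sorted with cumulative weight:
  y=0 (Ashton, w=10) cum 10
  y=3 (Calder, w=50) cum 60
  y=5 (Brookfield, w=80) cum 140  ← median
  y=17 (Denby, w=75) cum 215
⇒ y* = 5

(12, 5)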